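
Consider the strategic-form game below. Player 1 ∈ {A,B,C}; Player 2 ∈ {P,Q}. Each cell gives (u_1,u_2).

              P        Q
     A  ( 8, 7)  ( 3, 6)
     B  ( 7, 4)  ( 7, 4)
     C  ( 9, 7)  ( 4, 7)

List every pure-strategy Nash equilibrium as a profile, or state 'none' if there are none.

(A,P): not NE [P1→C gives 9>8]
(A,Q): not NE [P1→B gives 7>3; P2→P gives 7>6]
(B,P): not NE [P1→C gives 9>7]
(B,Q): NE
(C,P): NE
(C,Q): not NE [P1→B gives 7>4]

NE set: (B,Q), (C,P)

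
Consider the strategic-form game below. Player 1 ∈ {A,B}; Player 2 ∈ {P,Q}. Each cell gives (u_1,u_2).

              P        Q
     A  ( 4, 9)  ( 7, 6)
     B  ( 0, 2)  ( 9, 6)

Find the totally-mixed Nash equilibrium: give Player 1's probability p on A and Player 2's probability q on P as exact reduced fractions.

P1 indiff ⇒ q·4+(1-q)·7 = q·0+(1-q)·9 ⇒ q(4) = (1-q)(2) ⇒ q = 1/3
P2 indiff ⇒ p·9+(1-p)·2 = p·6+(1-p)·6 ⇒ p(3) = (1-p)(4) ⇒ p = 4/7

P1 mixes 4/7 on A; P2 mixes 1/3 on P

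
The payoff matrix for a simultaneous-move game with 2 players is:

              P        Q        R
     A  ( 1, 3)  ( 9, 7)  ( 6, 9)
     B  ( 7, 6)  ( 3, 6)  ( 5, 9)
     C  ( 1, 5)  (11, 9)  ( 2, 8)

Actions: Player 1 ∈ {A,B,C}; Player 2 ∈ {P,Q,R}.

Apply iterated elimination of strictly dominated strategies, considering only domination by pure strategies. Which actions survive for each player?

P2 drop P (R beats it: A:9>3 B:9>6 C:8>5)
P1 drop B (A beats it: Q:9>3 R:6>5)
P1→{A,C} P2→{Q,R}

IESDS → P1:{A,C} P2:{Q,R}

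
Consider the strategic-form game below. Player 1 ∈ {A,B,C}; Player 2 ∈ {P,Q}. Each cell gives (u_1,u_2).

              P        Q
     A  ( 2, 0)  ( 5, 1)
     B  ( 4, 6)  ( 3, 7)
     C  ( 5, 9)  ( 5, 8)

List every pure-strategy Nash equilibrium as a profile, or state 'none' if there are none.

Nash profiles: (A,Q), (C,P)

(A,P): not NE [P1→C gives 5>2; P2→Q gives 1>0]
(A,Q): NE
(B,P): not NE [P1→C gives 5>4; P2→Q gives 7>6]
(B,Q): not NE [P1→C gives 5>3]
(C,P): NE
(C,Q): not NE [P2→P gives 9>8]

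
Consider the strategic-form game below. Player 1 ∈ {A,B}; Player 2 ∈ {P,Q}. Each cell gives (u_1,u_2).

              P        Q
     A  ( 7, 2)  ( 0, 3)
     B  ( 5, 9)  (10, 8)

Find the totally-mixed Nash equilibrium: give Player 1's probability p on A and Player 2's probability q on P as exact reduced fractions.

P1 indiff ⇒ q·7+(1-q)·0 = q·5+(1-q)·10 ⇒ q(2) = (1-q)(10) ⇒ q = 5/6
P2 indiff ⇒ p·2+(1-p)·9 = p·3+(1-p)·8 ⇒ p(-1) = (1-p)(-1) ⇒ p = 1/2

p=1/2, q=5/6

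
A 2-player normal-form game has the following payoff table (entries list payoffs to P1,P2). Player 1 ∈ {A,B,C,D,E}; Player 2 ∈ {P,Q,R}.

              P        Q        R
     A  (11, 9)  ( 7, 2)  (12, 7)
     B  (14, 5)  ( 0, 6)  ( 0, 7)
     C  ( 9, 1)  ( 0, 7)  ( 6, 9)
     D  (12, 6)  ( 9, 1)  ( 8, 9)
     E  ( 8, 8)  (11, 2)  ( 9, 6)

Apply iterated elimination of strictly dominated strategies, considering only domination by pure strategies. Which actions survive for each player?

P1 drop C (A beats it: P:11>9 Q:7>0 R:12>6)
P2 drop Q (R beats it: A:7>2 B:7>6 D:9>1 E:6>2)
P1 drop E (A beats it: P:11>8 R:12>9)
P1→{A,B,D} P2→{P,R}

IESDS → P1:{A,B,D} P2:{P,R}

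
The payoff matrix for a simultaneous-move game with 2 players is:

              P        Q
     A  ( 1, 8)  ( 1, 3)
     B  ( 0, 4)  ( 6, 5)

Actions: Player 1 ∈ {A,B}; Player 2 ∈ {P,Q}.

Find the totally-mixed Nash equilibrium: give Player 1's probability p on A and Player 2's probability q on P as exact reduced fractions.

P1 indiff ⇒ q·1+(1-q)·1 = q·0+(1-q)·6 ⇒ q(1) = (1-q)(5) ⇒ q = 5/6
P2 indiff ⇒ p·8+(1-p)·4 = p·3+(1-p)·5 ⇒ p(5) = (1-p)(1) ⇒ p = 1/6

p=1/6, q=5/6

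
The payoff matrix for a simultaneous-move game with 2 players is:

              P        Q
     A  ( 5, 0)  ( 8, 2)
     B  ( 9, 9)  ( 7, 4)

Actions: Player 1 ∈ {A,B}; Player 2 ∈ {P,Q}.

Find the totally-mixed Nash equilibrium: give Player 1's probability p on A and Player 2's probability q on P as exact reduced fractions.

P1 indiff ⇒ q·5+(1-q)·8 = q·9+(1-q)·7 ⇒ q(-4) = (1-q)(-1) ⇒ q = 1/5
P2 indiff ⇒ p·0+(1-p)·9 = p·2+(1-p)·4 ⇒ p(-2) = (1-p)(-5) ⇒ p = 5/7

p=5/7, q=1/5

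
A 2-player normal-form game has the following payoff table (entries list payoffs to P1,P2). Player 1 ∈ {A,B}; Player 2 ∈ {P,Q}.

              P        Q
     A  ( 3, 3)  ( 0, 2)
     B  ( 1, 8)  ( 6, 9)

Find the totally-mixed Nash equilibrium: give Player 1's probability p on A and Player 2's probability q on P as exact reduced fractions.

P1 indiff ⇒ q·3+(1-q)·0 = q·1+(1-q)·6 ⇒ q(2) = (1-q)(6) ⇒ q = 3/4
P2 indiff ⇒ p·3+(1-p)·8 = p·2+(1-p)·9 ⇒ p(1) = (1-p)(1) ⇒ p = 1/2

(p,q) = (1/2, 3/4)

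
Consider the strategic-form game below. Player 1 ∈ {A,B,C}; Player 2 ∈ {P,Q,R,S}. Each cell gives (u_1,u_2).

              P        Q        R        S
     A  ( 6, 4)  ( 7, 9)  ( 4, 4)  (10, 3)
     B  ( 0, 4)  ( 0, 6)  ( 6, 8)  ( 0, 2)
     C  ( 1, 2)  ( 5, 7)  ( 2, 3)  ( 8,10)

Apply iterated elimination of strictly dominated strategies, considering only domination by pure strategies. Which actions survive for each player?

Survivors P1:{A,B} P2:{Q,R}

P1 drop C (A beats it: P:6>1 Q:7>5 R:4>2 S:10>8)
P2 drop P (Q beats it: A:9>4 B:6>4)
P2 drop S (Q beats it: A:9>3 B:6>2)
P1→{A,B} P2→{Q,R}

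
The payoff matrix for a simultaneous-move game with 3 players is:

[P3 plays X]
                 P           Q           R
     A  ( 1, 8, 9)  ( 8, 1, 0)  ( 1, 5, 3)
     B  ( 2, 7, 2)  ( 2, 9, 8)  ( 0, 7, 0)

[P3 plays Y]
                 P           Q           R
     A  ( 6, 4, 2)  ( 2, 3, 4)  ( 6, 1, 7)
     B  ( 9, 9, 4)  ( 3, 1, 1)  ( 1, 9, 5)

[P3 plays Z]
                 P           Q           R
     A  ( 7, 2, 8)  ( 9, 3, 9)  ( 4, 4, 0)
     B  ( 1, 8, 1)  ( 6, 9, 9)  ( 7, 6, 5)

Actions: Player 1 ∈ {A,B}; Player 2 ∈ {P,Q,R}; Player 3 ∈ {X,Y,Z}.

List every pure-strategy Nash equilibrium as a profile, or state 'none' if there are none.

(A,P,X): not NE [P1→B gives 2>1]
(A,P,Y): not NE [P1→B gives 9>6; P3→X gives 9>2]
(A,P,Z): not NE [P2→R gives 4>2; P3→X gives 9>8]
(A,Q,X): not NE [P2→P gives 8>1; P3→Z gives 9>0]
(A,Q,Y): not NE [P1→B gives 3>2; P2→P gives 4>3; P3→Z gives 9>4]
(A,Q,Z): not NE [P2→R gives 4>3]
(A,R,X): not NE [P2→P gives 8>5; P3→Y gives 7>3]
(A,R,Y): not NE [P2→P gives 4>1]
(A,R,Z): not NE [P1→B gives 7>4; P3→Y gives 7>0]
(B,P,X): not NE [P2→Q gives 9>7; P3→Y gives 4>2]
(B,P,Y): NE
(B,P,Z): not NE [P1→A gives 7>1; P2→Q gives 9>8; P3→Y gives 4>1]
(B,Q,X): not NE [P1→A gives 8>2; P3→Z gives 9>8]
(B,Q,Y): not NE [P2→R gives 9>1; P3→Z gives 9>1]
(B,Q,Z): not NE [P1→A gives 9>6]
(B,R,X): not NE [P1→A gives 1>0; P2→Q gives 9>7; P3→Z gives 5>0]
(B,R,Y): not NE [P1→A gives 6>1]
(B,R,Z): not NE [P2→Q gives 9>6]

PSNE = {(B,P,Y)}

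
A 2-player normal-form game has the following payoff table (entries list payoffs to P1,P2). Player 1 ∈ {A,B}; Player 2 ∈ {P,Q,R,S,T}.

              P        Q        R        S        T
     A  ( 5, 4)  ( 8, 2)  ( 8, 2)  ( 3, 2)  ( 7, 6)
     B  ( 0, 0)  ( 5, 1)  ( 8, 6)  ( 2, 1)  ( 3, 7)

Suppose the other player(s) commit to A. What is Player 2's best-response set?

P2 best: {T}

u_2(P vs A) = 4
u_2(Q vs A) = 2
u_2(R vs A) = 2
u_2(S vs A) = 2
u_2(T vs A) = 6
max payoff 6 at {T}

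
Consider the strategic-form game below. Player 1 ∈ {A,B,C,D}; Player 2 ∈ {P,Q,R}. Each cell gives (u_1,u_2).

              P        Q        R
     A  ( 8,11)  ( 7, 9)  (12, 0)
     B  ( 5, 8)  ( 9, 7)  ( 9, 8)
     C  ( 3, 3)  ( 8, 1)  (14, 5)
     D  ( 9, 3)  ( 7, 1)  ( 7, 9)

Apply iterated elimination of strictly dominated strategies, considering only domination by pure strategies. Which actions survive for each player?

IESDS → P1:{A,C,D} P2:{P,R}

P2 drop Q (P beats it: A:11>9 B:8>7 C:3>1 D:3>1)
P1 drop B (A beats it: P:8>5 R:12>9)
P1→{A,C,D} P2→{P,R}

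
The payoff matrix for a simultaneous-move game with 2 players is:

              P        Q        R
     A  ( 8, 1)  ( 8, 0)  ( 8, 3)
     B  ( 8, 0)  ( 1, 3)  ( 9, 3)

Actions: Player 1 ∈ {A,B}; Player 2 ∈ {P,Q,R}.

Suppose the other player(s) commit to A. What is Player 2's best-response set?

argmax u_2 = {R}

u_2(P vs A) = 1
u_2(Q vs A) = 0
u_2(R vs A) = 3
max payoff 3 at {R}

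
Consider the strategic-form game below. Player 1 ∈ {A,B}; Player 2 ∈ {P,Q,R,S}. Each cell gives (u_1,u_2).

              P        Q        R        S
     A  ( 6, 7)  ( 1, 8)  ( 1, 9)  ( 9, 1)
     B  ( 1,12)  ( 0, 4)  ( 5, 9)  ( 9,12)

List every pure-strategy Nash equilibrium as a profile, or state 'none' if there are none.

(A,P): not NE [P2→R gives 9>7]
(A,Q): not NE [P2→R gives 9>8]
(A,R): not NE [P1→B gives 5>1]
(A,S): not NE [P2→R gives 9>1]
(B,P): not NE [P1→A gives 6>1]
(B,Q): not NE [P1→A gives 1>0; P2→S gives 12>4]
(B,R): not NE [P2→S gives 12>9]
(B,S): NE

Nash profiles: (B,S)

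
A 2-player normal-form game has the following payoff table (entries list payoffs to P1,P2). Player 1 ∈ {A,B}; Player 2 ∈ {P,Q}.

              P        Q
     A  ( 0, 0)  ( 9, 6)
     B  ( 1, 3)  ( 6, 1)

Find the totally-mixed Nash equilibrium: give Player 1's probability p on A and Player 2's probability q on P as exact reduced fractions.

P1 indiff ⇒ q·0+(1-q)·9 = q·1+(1-q)·6 ⇒ q(-1) = (1-q)(-3) ⇒ q = 3/4
P2 indiff ⇒ p·0+(1-p)·3 = p·6+(1-p)·1 ⇒ p(-6) = (1-p)(-2) ⇒ p = 1/4

p=1/4, q=3/4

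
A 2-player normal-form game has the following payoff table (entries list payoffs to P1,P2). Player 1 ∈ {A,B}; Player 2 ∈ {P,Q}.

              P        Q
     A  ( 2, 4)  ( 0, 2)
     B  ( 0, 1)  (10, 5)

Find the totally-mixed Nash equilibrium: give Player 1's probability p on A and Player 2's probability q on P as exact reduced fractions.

P1 indiff ⇒ q·2+(1-q)·0 = q·0+(1-q)·10 ⇒ q(2) = (1-q)(10) ⇒ q = 5/6
P2 indiff ⇒ p·4+(1-p)·1 = p·2+(1-p)·5 ⇒ p(2) = (1-p)(4) ⇒ p = 2/3

(p,q) = (2/3, 5/6)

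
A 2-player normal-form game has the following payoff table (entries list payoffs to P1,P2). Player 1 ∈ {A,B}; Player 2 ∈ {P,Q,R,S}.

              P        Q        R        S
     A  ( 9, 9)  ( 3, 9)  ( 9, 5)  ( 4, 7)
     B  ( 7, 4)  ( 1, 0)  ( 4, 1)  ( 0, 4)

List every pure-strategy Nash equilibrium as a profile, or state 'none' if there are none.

(A,P): NE
(A,Q): NE
(A,R): not NE [P2→Q gives 9>5]
(A,S): not NE [P2→Q gives 9>7]
(B,P): not NE [P1→A gives 9>7]
(B,Q): not NE [P1→A gives 3>1; P2→S gives 4>0]
(B,R): not NE [P1→A gives 9>4; P2→S gives 4>1]
(B,S): not NE [P1→A gives 4>0]

Nash profiles: (A,P), (A,Q)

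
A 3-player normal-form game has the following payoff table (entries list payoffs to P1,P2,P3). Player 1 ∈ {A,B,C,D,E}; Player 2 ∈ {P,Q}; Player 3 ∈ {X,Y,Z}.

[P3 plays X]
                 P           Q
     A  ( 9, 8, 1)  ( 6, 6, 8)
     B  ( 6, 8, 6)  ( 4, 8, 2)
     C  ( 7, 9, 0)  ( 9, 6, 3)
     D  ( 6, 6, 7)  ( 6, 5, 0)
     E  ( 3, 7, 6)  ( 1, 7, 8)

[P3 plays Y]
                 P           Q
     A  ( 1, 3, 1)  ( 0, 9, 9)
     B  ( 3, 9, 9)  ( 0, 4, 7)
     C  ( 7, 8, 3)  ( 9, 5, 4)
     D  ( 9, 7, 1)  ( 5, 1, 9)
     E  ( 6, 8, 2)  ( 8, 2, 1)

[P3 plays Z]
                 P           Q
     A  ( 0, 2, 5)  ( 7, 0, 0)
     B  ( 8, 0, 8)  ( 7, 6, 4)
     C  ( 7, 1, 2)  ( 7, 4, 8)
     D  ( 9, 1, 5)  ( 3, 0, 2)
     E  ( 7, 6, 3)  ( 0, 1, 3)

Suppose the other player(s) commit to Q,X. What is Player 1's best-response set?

BR_1 = {C}

u_1(A vs Q,X) = 6
u_1(B vs Q,X) = 4
u_1(C vs Q,X) = 9
u_1(D vs Q,X) = 6
u_1(E vs Q,X) = 1
max payoff 9 at {C}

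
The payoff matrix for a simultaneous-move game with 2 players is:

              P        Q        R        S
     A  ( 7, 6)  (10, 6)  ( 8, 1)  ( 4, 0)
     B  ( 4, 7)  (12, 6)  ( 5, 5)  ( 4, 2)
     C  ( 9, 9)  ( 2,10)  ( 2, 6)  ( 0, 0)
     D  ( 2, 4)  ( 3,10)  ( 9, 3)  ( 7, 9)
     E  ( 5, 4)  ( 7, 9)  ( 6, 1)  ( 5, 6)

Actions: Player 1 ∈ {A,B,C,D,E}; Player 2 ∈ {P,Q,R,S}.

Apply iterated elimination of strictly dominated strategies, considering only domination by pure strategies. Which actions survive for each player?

P2 drop R (P beats it: A:6>1 B:7>5 C:9>6 D:4>3 E:4>1)
P2 drop S (Q beats it: A:6>0 B:6>2 C:10>0 D:10>9 E:9>6)
P1 drop D (A beats it: P:7>2 Q:10>3)
P1 drop E (A beats it: P:7>5 Q:10>7)
P1→{A,B,C} P2→{P,Q}

Remaining: P1:{A,B,C} P2:{P,Q}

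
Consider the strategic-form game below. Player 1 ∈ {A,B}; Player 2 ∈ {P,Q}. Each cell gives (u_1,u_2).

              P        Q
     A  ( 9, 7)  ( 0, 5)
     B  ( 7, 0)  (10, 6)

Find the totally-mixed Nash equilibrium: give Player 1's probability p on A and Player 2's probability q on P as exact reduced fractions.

P1 indiff ⇒ q·9+(1-q)·0 = q·7+(1-q)·10 ⇒ q(2) = (1-q)(10) ⇒ q = 5/6
P2 indiff ⇒ p·7+(1-p)·0 = p·5+(1-p)·6 ⇒ p(2) = (1-p)(6) ⇒ p = 3/4

p=3/4, q=5/6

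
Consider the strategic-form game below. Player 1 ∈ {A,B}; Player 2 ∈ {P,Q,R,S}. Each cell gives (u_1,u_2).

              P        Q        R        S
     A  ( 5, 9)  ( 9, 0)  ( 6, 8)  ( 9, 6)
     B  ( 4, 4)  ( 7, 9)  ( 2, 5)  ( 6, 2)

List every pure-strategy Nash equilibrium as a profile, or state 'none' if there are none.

Nash profiles: (A,P)

(A,P): NE
(A,Q): not NE [P2→P gives 9>0]
(A,R): not NE [P2→P gives 9>8]
(A,S): not NE [P2→P gives 9>6]
(B,P): not NE [P1→A gives 5>4; P2→Q gives 9>4]
(B,Q): not NE [P1→A gives 9>7]
(B,R): not NE [P1→A gives 6>2; P2→Q gives 9>5]
(B,S): not NE [P1→A gives 9>6; P2→Q gives 9>2]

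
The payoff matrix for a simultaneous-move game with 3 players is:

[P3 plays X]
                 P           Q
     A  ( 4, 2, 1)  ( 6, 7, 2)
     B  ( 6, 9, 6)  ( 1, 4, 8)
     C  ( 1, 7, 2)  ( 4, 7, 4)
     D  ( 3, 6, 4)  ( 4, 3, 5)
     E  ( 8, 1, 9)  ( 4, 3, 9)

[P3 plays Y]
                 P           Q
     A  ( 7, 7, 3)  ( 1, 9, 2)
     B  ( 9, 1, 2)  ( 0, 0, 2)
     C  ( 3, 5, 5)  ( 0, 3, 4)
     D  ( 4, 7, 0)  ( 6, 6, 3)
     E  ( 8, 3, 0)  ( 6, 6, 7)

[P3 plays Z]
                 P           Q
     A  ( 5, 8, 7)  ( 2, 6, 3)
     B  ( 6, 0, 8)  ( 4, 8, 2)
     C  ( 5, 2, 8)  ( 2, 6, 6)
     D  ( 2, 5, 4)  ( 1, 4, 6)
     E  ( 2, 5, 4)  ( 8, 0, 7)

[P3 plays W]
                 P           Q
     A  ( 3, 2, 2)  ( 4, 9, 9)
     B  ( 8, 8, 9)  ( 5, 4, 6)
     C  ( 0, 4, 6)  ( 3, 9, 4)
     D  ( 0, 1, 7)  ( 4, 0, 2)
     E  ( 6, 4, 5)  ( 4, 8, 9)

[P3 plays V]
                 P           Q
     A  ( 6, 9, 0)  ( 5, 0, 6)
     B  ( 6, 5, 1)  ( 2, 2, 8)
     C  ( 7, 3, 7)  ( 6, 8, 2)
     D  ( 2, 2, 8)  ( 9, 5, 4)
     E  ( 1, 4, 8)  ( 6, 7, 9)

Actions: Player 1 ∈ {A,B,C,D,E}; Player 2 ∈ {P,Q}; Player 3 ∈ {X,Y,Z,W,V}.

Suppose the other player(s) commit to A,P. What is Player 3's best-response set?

u_3(X vs A,P) = 1
u_3(Y vs A,P) = 3
u_3(Z vs A,P) = 7
u_3(W vs A,P) = 2
u_3(V vs A,P) = 0
max payoff 7 at {Z}

BR_3 = {Z}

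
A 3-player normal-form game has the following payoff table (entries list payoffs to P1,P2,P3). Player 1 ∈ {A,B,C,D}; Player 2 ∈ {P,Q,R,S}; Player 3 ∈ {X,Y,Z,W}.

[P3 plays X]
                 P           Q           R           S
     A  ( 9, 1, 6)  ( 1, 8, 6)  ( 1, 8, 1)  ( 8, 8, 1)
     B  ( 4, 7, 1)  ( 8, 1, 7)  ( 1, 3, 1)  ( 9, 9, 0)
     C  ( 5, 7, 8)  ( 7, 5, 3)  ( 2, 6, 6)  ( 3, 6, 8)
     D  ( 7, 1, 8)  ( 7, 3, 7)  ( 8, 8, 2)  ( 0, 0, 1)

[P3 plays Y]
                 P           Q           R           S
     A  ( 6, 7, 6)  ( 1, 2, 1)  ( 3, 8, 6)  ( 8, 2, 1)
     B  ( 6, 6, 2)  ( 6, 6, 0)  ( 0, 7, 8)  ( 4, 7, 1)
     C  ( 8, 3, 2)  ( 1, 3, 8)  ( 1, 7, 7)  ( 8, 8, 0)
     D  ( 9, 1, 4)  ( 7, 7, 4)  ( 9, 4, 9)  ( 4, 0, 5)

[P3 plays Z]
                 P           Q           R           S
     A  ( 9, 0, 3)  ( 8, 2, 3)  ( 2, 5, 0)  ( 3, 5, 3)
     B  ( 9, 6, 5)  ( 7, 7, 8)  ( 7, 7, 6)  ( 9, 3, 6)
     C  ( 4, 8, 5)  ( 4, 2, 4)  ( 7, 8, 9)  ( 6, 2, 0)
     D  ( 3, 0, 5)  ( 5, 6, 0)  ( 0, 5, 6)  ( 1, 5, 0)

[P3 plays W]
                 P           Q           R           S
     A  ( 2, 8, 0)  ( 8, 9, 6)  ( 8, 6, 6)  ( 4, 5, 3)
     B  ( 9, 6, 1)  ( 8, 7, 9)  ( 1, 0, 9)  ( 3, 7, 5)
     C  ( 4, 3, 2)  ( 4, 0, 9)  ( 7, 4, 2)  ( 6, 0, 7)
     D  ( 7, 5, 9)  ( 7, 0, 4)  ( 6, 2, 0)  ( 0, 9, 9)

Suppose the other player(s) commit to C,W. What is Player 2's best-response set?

u_2(P vs C,W) = 3
u_2(Q vs C,W) = 0
u_2(R vs C,W) = 4
u_2(S vs C,W) = 0
max payoff 4 at {R}

argmax u_2 = {R}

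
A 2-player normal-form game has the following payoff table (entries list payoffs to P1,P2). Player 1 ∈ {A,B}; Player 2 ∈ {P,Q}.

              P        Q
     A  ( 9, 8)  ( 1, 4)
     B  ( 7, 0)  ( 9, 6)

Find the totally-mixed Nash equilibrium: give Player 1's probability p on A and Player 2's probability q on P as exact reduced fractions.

P1 indiff ⇒ q·9+(1-q)·1 = q·7+(1-q)·9 ⇒ q(2) = (1-q)(8) ⇒ q = 4/5
P2 indiff ⇒ p·8+(1-p)·0 = p·4+(1-p)·6 ⇒ p(4) = (1-p)(6) ⇒ p = 3/5

(p,q) = (3/5, 4/5)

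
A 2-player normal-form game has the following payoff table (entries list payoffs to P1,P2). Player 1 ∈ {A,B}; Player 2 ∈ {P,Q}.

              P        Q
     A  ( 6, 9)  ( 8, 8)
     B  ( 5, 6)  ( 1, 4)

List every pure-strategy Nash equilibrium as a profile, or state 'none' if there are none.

NE set: (A,P)

(A,P): NE
(A,Q): not NE [P2→P gives 9>8]
(B,P): not NE [P1→A gives 6>5]
(B,Q): not NE [P1→A gives 8>1; P2→P gives 6>4]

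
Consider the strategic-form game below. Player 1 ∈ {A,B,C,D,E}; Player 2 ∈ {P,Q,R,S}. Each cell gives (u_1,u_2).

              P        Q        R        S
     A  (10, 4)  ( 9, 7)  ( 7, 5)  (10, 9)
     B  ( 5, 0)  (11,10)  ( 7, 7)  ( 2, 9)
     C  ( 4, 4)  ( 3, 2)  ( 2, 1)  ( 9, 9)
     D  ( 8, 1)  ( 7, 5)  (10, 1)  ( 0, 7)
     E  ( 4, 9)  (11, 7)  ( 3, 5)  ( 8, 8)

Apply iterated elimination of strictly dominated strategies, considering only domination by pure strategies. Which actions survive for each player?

Survivors P1:{A,B,E} P2:{P,Q,S}

P1 drop C (A beats it: P:10>4 Q:9>3 R:7>2 S:10>9)
P2 drop R (Q beats it: A:7>5 B:10>7 D:5>1 E:7>5)
P1 drop D (A beats it: P:10>8 Q:9>7 S:10>0)
P1→{A,B,E} P2→{P,Q,S}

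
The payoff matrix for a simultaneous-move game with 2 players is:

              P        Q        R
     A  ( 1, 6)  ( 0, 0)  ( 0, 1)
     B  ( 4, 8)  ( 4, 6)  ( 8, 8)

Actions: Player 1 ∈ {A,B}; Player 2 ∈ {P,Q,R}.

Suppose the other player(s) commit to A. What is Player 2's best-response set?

u_2(P vs A) = 6
u_2(Q vs A) = 0
u_2(R vs A) = 1
max payoff 6 at {P}

P2 best: {P}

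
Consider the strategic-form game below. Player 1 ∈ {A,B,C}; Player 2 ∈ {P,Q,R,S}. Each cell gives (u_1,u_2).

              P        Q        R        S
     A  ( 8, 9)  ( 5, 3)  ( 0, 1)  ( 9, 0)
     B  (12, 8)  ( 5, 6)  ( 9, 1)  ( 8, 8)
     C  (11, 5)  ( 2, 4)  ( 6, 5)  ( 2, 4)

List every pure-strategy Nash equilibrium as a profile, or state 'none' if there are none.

(A,P): not NE [P1→B gives 12>8]
(A,Q): not NE [P2→P gives 9>3]
(A,R): not NE [P1→B gives 9>0; P2→P gives 9>1]
(A,S): not NE [P2→P gives 9>0]
(B,P): NE
(B,Q): not NE [P2→S gives 8>6]
(B,R): not NE [P2→S gives 8>1]
(B,S): not NE [P1→A gives 9>8]
(C,P): not NE [P1→B gives 12>11]
(C,Q): not NE [P1→B gives 5>2; P2→R gives 5>4]
(C,R): not NE [P1→B gives 9>6]
(C,S): not NE [P1→A gives 9>2; P2→R gives 5>4]

NE set: (B,P)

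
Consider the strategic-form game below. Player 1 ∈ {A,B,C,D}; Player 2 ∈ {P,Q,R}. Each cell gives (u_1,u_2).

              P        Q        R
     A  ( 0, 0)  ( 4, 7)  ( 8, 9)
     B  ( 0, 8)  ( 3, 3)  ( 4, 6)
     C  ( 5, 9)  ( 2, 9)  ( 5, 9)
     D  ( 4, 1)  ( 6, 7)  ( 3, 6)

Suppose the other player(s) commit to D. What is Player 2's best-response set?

u_2(P vs D) = 1
u_2(Q vs D) = 7
u_2(R vs D) = 6
max payoff 7 at {Q}

argmax u_2 = {Q}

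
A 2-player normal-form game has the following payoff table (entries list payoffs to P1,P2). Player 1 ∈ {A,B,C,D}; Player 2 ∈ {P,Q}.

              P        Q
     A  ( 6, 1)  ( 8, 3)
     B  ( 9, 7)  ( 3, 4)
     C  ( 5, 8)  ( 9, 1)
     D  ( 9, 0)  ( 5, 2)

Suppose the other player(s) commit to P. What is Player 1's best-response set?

u_1(A vs P) = 6
u_1(B vs P) = 9
u_1(C vs P) = 5
u_1(D vs P) = 9
max payoff 9 at {B,D}

P1 best: {B,D}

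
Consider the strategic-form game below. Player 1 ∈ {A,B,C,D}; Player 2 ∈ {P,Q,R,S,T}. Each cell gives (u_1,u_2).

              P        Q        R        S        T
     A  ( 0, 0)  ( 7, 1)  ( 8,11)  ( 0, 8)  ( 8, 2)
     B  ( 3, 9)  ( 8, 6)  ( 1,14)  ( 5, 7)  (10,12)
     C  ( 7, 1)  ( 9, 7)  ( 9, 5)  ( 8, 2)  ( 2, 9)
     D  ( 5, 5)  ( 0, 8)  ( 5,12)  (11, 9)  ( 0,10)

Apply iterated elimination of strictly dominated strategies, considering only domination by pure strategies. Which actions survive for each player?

P2 drop P (R beats it: A:11>0 B:14>9 C:5>1 D:12>5)
P2 drop Q (T beats it: A:2>1 B:12>6 C:9>7 D:10>8)
P2 drop S (R beats it: A:11>8 B:14>7 C:5>2 D:12>9)
P1 drop D (A beats it: R:8>5 T:8>0)
P1→{A,B,C} P2→{R,T}

IESDS → P1:{A,B,C} P2:{R,T}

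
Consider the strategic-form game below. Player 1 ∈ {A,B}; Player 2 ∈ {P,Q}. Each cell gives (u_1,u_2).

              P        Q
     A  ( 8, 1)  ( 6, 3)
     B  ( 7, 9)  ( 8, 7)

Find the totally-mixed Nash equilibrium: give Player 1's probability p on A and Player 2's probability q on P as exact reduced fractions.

(p,q) = (1/2, 2/3)

P1 indiff ⇒ q·8+(1-q)·6 = q·7+(1-q)·8 ⇒ q(1) = (1-q)(2) ⇒ q = 2/3
P2 indiff ⇒ p·1+(1-p)·9 = p·3+(1-p)·7 ⇒ p(-2) = (1-p)(-2) ⇒ p = 1/2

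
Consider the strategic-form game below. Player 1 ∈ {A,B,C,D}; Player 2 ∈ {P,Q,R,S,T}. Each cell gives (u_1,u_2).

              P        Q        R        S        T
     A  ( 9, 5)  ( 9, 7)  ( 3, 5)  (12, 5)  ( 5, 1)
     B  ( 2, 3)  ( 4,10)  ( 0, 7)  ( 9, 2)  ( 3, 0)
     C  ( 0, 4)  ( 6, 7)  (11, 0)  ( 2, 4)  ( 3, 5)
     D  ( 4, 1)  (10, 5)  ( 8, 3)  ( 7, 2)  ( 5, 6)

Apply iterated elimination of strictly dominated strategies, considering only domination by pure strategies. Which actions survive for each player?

Remaining: P1:{A,D} P2:{Q,T}

P1 drop B (A beats it: P:9>2 Q:9>4 R:3>0 S:12>9 T:5>3)
P2 drop P (Q beats it: A:7>5 C:7>4 D:5>1)
P2 drop R (Q beats it: A:7>5 C:7>0 D:5>3)
P1 drop C (A beats it: Q:9>6 S:12>2 T:5>3)
P2 drop S (Q beats it: A:7>5 D:5>2)
P1→{A,D} P2→{Q,T}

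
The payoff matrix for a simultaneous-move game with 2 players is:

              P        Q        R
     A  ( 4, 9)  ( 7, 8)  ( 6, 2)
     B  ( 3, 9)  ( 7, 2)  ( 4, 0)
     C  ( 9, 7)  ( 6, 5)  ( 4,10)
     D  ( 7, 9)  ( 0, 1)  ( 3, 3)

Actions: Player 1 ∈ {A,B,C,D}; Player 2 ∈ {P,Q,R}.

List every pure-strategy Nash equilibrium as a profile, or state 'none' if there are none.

No pure NE.

(A,P): not NE [P1→C gives 9>4]
(A,Q): not NE [P2→P gives 9>8]
(A,R): not NE [P2→P gives 9>2]
(B,P): not NE [P1→C gives 9>3]
(B,Q): not NE [P2→P gives 9>2]
(B,R): not NE [P1→A gives 6>4; P2→P gives 9>0]
(C,P): not NE [P2→R gives 10>7]
(C,Q): not NE [P1→B gives 7>6; P2→R gives 10>5]
(C,R): not NE [P1→A gives 6>4]
(D,P): not NE [P1→C gives 9>7]
(D,Q): not NE [P1→B gives 7>0; P2→P gives 9>1]
(D,R): not NE [P1→A gives 6>3; P2→P gives 9>3]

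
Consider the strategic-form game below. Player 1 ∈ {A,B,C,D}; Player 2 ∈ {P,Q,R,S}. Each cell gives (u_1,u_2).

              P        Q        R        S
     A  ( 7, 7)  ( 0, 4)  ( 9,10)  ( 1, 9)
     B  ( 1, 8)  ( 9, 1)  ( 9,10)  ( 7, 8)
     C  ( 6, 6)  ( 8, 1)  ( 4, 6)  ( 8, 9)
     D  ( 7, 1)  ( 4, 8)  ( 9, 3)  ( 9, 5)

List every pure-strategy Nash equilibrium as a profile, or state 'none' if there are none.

NE set: (A,R), (B,R)

(A,P): not NE [P2→R gives 10>7]
(A,Q): not NE [P1→B gives 9>0; P2→R gives 10>4]
(A,R): NE
(A,S): not NE [P1→D gives 9>1; P2→R gives 10>9]
(B,P): not NE [P1→D gives 7>1; P2→R gives 10>8]
(B,Q): not NE [P2→R gives 10>1]
(B,R): NE
(B,S): not NE [P1→D gives 9>7; P2→R gives 10>8]
(C,P): not NE [P1→D gives 7>6; P2→S gives 9>6]
(C,Q): not NE [P1→B gives 9>8; P2→S gives 9>1]
(C,R): not NE [P1→D gives 9>4; P2→S gives 9>6]
(C,S): not NE [P1→D gives 9>8]
(D,P): not NE [P2→Q gives 8>1]
(D,Q): not NE [P1→B gives 9>4]
(D,R): not NE [P2→Q gives 8>3]
(D,S): not NE [P2→Q gives 8>5]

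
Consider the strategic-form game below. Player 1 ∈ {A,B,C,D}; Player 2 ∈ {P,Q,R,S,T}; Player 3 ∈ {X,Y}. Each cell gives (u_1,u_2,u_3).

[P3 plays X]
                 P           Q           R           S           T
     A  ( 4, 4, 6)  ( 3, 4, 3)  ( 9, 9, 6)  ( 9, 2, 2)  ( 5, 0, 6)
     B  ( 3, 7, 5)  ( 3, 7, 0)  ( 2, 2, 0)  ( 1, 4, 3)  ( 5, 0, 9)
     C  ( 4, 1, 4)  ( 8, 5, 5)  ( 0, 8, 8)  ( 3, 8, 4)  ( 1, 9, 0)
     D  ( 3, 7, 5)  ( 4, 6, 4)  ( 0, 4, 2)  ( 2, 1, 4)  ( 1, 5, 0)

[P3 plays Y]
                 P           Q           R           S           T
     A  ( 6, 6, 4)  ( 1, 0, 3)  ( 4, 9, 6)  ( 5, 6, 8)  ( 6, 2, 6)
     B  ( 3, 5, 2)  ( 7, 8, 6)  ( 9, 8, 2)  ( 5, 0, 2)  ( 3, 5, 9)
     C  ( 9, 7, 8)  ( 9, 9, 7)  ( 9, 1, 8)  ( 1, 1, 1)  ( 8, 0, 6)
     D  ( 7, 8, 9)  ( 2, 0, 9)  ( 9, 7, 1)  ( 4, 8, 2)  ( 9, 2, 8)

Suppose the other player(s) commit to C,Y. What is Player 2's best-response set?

u_2(P vs C,Y) = 7
u_2(Q vs C,Y) = 9
u_2(R vs C,Y) = 1
u_2(S vs C,Y) = 1
u_2(T vs C,Y) = 0
max payoff 9 at {Q}

P2 best: {Q}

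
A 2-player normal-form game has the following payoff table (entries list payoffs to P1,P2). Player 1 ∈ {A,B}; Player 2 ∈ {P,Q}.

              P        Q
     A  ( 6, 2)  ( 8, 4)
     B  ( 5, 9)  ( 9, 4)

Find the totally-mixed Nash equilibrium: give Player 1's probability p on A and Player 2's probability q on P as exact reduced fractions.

P1 indiff ⇒ q·6+(1-q)·8 = q·5+(1-q)·9 ⇒ q(1) = (1-q)(1) ⇒ q = 1/2
P2 indiff ⇒ p·2+(1-p)·9 = p·4+(1-p)·4 ⇒ p(-2) = (1-p)(-5) ⇒ p = 5/7

p=5/7, q=1/2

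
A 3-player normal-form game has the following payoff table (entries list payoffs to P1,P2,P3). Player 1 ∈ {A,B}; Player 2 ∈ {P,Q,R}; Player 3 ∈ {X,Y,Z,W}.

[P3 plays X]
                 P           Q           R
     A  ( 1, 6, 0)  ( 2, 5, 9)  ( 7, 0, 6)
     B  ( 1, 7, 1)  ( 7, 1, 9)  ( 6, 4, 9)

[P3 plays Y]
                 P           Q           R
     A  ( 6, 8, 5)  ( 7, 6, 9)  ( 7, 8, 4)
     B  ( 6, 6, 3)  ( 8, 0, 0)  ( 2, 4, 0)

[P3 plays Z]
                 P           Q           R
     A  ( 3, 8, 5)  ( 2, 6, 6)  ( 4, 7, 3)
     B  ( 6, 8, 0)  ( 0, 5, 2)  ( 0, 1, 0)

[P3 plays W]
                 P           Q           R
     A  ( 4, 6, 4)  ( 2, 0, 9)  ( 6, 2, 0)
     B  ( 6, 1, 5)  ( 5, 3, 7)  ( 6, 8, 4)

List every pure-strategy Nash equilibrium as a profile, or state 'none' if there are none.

Nash profiles: (A,P,Y)

(A,P,X): not NE [P3→Z gives 5>0]
(A,P,Y): NE
(A,P,Z): not NE [P1→B gives 6>3]
(A,P,W): not NE [P1→B gives 6>4; P3→Z gives 5>4]
(A,Q,X): not NE [P1→B gives 7>2; P2→P gives 6>5]
(A,Q,Y): not NE [P1→B gives 8>7; P2→R gives 8>6]
(A,Q,Z): not NE [P2→P gives 8>6; P3→W gives 9>6]
(A,Q,W): not NE [P1→B gives 5>2; P2→P gives 6>0]
(A,R,X): not NE [P2→P gives 6>0]
(A,R,Y): not NE [P3→X gives 6>4]
(A,R,Z): not NE [P2→P gives 8>7; P3→X gives 6>3]
(A,R,W): not NE [P2→P gives 6>2; P3→X gives 6>0]
(B,P,X): not NE [P3→W gives 5>1]
(B,P,Y): not NE [P3→W gives 5>3]
(B,P,Z): not NE [P3→W gives 5>0]
(B,P,W): not NE [P2→R gives 8>1]
(B,Q,X): not NE [P2→P gives 7>1]
(B,Q,Y): not NE [P2→P gives 6>0; P3→X gives 9>0]
(B,Q,Z): not NE [P1→A gives 2>0; P2→P gives 8>5; P3→X gives 9>2]
(B,Q,W): not NE [P2→R gives 8>3; P3→X gives 9>7]
(B,R,X): not NE [P1→A gives 7>6; P2→P gives 7>4]
(B,R,Y): not NE [P1→A gives 7>2; P2→P gives 6>4; P3→X gives 9>0]
(B,R,Z): not NE [P1→A gives 4>0; P2→P gives 8>1; P3→X gives 9>0]
(B,R,W): not NE [P3→X gives 9>4]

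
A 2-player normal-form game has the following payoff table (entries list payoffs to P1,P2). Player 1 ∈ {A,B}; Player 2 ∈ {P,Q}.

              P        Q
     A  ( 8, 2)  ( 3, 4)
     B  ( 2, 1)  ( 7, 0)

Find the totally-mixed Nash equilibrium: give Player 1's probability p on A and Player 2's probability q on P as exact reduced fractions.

P1 indiff ⇒ q·8+(1-q)·3 = q·2+(1-q)·7 ⇒ q(6) = (1-q)(4) ⇒ q = 2/5
P2 indiff ⇒ p·2+(1-p)·1 = p·4+(1-p)·0 ⇒ p(-2) = (1-p)(-1) ⇒ p = 1/3

(p,q) = (1/3, 2/5)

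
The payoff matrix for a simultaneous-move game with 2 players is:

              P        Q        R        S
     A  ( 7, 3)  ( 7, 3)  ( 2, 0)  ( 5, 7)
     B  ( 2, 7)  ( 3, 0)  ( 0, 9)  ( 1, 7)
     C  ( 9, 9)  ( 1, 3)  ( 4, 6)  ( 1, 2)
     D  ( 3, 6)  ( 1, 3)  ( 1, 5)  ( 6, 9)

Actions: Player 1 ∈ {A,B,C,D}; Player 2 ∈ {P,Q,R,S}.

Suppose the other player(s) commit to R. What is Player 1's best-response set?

u_1(A vs R) = 2
u_1(B vs R) = 0
u_1(C vs R) = 4
u_1(D vs R) = 1
max payoff 4 at {C}

P1 best: {C}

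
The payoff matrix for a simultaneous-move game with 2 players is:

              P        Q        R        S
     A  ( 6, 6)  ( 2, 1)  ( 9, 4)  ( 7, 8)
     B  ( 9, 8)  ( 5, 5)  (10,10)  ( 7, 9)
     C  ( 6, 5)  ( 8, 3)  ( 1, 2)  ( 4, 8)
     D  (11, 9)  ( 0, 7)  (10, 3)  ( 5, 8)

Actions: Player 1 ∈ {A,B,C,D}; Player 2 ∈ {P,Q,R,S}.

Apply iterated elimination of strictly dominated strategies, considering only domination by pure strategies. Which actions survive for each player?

Survivors P1:{A,B,D} P2:{P,R,S}

P2 drop Q (P beats it: A:6>1 B:8>5 C:5>3 D:9>7)
P1 drop C (B beats it: P:9>6 R:10>1 S:7>4)
P1→{A,B,D} P2→{P,R,S}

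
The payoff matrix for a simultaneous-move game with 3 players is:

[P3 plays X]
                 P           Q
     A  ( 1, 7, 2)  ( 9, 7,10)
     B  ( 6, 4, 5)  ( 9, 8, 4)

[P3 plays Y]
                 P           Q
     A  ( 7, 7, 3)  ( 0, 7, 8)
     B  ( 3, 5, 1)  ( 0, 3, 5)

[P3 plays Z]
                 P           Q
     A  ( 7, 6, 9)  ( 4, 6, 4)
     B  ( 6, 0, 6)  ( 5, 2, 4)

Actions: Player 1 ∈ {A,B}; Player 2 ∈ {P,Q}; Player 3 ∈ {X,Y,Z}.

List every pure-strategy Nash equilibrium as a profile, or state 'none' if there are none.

(A,P,X): not NE [P1→B gives 6>1; P3→Z gives 9>2]
(A,P,Y): not NE [P3→Z gives 9>3]
(A,P,Z): NE
(A,Q,X): NE
(A,Q,Y): not NE [P3→X gives 10>8]
(A,Q,Z): not NE [P1→B gives 5>4; P3→X gives 10>4]
(B,P,X): not NE [P2→Q gives 8>4; P3→Z gives 6>5]
(B,P,Y): not NE [P1→A gives 7>3; P3→Z gives 6>1]
(B,P,Z): not NE [P1→A gives 7>6; P2→Q gives 2>0]
(B,Q,X): not NE [P3→Y gives 5>4]
(B,Q,Y): not NE [P2→P gives 5>3]
(B,Q,Z): not NE [P3→Y gives 5>4]

NE set: (A,P,Z), (A,Q,X)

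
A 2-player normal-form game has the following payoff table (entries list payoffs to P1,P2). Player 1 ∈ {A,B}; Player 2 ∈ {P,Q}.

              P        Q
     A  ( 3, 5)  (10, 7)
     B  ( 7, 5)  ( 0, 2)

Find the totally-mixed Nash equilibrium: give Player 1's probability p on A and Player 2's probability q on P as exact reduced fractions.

P1 indiff ⇒ q·3+(1-q)·10 = q·7+(1-q)·0 ⇒ q(-4) = (1-q)(-10) ⇒ q = 5/7
P2 indiff ⇒ p·5+(1-p)·5 = p·7+(1-p)·2 ⇒ p(-2) = (1-p)(-3) ⇒ p = 3/5

(p,q) = (3/5, 5/7)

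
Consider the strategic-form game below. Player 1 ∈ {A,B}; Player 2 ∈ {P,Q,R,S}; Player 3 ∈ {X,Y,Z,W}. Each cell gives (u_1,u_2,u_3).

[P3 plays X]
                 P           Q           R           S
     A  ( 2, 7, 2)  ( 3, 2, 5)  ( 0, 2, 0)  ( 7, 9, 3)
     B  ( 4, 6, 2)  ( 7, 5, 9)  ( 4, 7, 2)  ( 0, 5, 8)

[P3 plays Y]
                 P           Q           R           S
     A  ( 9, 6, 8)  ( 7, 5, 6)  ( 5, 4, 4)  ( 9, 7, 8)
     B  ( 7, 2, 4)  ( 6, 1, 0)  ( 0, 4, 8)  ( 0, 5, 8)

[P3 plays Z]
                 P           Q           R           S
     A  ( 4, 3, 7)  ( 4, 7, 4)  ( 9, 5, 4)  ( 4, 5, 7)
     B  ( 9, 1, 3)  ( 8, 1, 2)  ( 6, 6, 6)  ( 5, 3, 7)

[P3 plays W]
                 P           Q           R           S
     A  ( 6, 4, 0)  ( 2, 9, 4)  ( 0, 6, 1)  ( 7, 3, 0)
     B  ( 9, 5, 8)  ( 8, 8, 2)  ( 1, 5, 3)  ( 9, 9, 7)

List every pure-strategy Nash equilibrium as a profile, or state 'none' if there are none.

PSNE = {(A,S,Y)}

(A,P,X): not NE [P1→B gives 4>2; P2→S gives 9>7; P3→Y gives 8>2]
(A,P,Y): not NE [P2→S gives 7>6]
(A,P,Z): not NE [P1→B gives 9>4; P2→Q gives 7>3; P3→Y gives 8>7]
(A,P,W): not NE [P1→B gives 9>6; P2→Q gives 9>4; P3→Y gives 8>0]
(A,Q,X): not NE [P1→B gives 7>3; P2→S gives 9>2; P3→Y gives 6>5]
(A,Q,Y): not NE [P2→S gives 7>5]
(A,Q,Z): not NE [P1→B gives 8>4; P3→Y gives 6>4]
(A,Q,W): not NE [P1→B gives 8>2; P3→Y gives 6>4]
(A,R,X): not NE [P1→B gives 4>0; P2→S gives 9>2; P3→Z gives 4>0]
(A,R,Y): not NE [P2→S gives 7>4]
(A,R,Z): not NE [P2→Q gives 7>5]
(A,R,W): not NE [P1→B gives 1>0; P2→Q gives 9>6; P3→Z gives 4>1]
(A,S,X): not NE [P3→Y gives 8>3]
(A,S,Y): NE
(A,S,Z): not NE [P1→B gives 5>4; P2→Q gives 7>5; P3→Y gives 8>7]
(A,S,W): not NE [P1→B gives 9>7; P2→Q gives 9>3; P3→Y gives 8>0]
(B,P,X): not NE [P2→R gives 7>6; P3→W gives 8>2]
(B,P,Y): not NE [P1→A gives 9>7; P2→S gives 5>2; P3→W gives 8>4]
(B,P,Z): not NE [P2→R gives 6>1; P3→W gives 8>3]
(B,P,W): not NE [P2→S gives 9>5]
(B,Q,X): not NE [P2→R gives 7>5]
(B,Q,Y): not NE [P1→A gives 7>6; P2→S gives 5>1; P3→X gives 9>0]
(B,Q,Z): not NE [P2→R gives 6>1; P3→X gives 9>2]
(B,Q,W): not NE [P2→S gives 9>8; P3→X gives 9>2]
(B,R,X): not NE [P3→Y gives 8>2]
(B,R,Y): not NE [P1→A gives 5>0; P2→S gives 5>4]
(B,R,Z): not NE [P1→A gives 9>6; P3→Y gives 8>6]
(B,R,W): not NE [P2→S gives 9>5; P3→Y gives 8>3]
(B,S,X): not NE [P1→A gives 7>0; P2→R gives 7>5]
(B,S,Y): not NE [P1→A gives 9>0]
(B,S,Z): not NE [P2→R gives 6>3; P3→Y gives 8>7]
(B,S,W): not NE [P3→Y gives 8>7]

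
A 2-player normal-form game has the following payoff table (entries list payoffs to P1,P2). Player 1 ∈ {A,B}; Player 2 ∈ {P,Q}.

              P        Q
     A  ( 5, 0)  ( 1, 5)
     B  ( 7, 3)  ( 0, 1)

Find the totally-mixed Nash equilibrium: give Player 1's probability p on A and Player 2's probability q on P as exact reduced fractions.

P1 indiff ⇒ q·5+(1-q)·1 = q·7+(1-q)·0 ⇒ q(-2) = (1-q)(-1) ⇒ q = 1/3
P2 indiff ⇒ p·0+(1-p)·3 = p·5+(1-p)·1 ⇒ p(-5) = (1-p)(-2) ⇒ p = 2/7

p=2/7, q=1/3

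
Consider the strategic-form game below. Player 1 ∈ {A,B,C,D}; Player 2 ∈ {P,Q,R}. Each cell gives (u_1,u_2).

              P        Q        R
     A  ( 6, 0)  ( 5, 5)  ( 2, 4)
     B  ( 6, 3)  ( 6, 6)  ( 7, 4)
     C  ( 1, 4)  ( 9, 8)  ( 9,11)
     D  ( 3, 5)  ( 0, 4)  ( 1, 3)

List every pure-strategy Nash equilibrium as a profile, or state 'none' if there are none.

Nash profiles: (C,R)

(A,P): not NE [P2→Q gives 5>0]
(A,Q): not NE [P1→C gives 9>5]
(A,R): not NE [P1→C gives 9>2; P2→Q gives 5>4]
(B,P): not NE [P2→Q gives 6>3]
(B,Q): not NE [P1→C gives 9>6]
(B,R): not NE [P1→C gives 9>7; P2→Q gives 6>4]
(C,P): not NE [P1→B gives 6>1; P2→R gives 11>4]
(C,Q): not NE [P2→R gives 11>8]
(C,R): NE
(D,P): not NE [P1→B gives 6>3]
(D,Q): not NE [P1→C gives 9>0; P2→P gives 5>4]
(D,R): not NE [P1→C gives 9>1; P2→P gives 5>3]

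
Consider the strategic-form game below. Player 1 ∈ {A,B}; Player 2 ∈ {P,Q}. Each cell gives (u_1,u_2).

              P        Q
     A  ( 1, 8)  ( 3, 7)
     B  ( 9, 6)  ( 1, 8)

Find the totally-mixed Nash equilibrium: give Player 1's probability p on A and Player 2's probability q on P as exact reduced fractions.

p=2/3, q=1/5

P1 indiff ⇒ q·1+(1-q)·3 = q·9+(1-q)·1 ⇒ q(-8) = (1-q)(-2) ⇒ q = 1/5
P2 indiff ⇒ p·8+(1-p)·6 = p·7+(1-p)·8 ⇒ p(1) = (1-p)(2) ⇒ p = 2/3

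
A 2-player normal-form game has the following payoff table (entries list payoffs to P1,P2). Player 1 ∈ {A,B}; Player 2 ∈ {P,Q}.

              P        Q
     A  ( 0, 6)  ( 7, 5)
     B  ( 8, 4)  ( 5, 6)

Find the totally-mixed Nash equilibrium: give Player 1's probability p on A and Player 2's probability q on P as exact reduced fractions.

P1 indiff ⇒ q·0+(1-q)·7 = q·8+(1-q)·5 ⇒ q(-8) = (1-q)(-2) ⇒ q = 1/5
P2 indiff ⇒ p·6+(1-p)·4 = p·5+(1-p)·6 ⇒ p(1) = (1-p)(2) ⇒ p = 2/3

P1 mixes 2/3 on A; P2 mixes 1/5 on P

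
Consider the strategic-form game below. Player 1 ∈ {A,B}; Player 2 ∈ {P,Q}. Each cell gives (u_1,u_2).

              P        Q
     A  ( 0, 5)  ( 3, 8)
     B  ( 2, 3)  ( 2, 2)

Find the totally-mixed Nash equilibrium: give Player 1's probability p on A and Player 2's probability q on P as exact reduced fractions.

p=1/4, q=1/3

P1 indiff ⇒ q·0+(1-q)·3 = q·2+(1-q)·2 ⇒ q(-2) = (1-q)(-1) ⇒ q = 1/3
P2 indiff ⇒ p·5+(1-p)·3 = p·8+(1-p)·2 ⇒ p(-3) = (1-p)(-1) ⇒ p = 1/4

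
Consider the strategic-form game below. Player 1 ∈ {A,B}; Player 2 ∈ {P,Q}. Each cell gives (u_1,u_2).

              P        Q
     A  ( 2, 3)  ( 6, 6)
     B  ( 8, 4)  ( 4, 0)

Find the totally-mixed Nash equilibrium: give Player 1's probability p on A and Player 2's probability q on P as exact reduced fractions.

P1 indiff ⇒ q·2+(1-q)·6 = q·8+(1-q)·4 ⇒ q(-6) = (1-q)(-2) ⇒ q = 1/4
P2 indiff ⇒ p·3+(1-p)·4 = p·6+(1-p)·0 ⇒ p(-3) = (1-p)(-4) ⇒ p = 4/7

(p,q) = (4/7, 1/4)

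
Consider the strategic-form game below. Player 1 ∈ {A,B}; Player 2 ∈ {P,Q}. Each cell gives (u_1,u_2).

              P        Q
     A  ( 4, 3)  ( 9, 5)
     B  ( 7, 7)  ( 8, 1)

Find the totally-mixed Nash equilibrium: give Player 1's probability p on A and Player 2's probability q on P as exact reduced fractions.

P1 indiff ⇒ q·4+(1-q)·9 = q·7+(1-q)·8 ⇒ q(-3) = (1-q)(-1) ⇒ q = 1/4
P2 indiff ⇒ p·3+(1-p)·7 = p·5+(1-p)·1 ⇒ p(-2) = (1-p)(-6) ⇒ p = 3/4

P1 mixes 3/4 on A; P2 mixes 1/4 on P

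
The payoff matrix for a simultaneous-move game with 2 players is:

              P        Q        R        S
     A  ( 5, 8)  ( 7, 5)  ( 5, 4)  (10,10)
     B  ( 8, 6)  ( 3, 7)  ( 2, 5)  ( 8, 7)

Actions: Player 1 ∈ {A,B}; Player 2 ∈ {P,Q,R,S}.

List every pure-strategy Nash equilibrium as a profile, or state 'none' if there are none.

(A,P): not NE [P1→B gives 8>5; P2→S gives 10>8]
(A,Q): not NE [P2→S gives 10>5]
(A,R): not NE [P2→S gives 10>4]
(A,S): NE
(B,P): not NE [P2→S gives 7>6]
(B,Q): not NE [P1→A gives 7>3]
(B,R): not NE [P1→A gives 5>2; P2→S gives 7>5]
(B,S): not NE [P1→A gives 10>8]

Nash profiles: (A,S)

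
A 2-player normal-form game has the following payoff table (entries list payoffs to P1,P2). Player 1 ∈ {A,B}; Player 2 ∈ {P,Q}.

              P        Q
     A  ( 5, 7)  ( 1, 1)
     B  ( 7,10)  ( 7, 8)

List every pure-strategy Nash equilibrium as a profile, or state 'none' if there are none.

Nash profiles: (B,P)

(A,P): not NE [P1→B gives 7>5]
(A,Q): not NE [P1→B gives 7>1; P2→P gives 7>1]
(B,P): NE
(B,Q): not NE [P2→P gives 10>8]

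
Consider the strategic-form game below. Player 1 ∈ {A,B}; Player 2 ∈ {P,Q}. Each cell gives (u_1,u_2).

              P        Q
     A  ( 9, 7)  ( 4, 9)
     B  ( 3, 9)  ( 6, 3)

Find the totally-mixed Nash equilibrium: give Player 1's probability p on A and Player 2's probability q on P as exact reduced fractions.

p=3/4, q=1/4

P1 indiff ⇒ q·9+(1-q)·4 = q·3+(1-q)·6 ⇒ q(6) = (1-q)(2) ⇒ q = 1/4
P2 indiff ⇒ p·7+(1-p)·9 = p·9+(1-p)·3 ⇒ p(-2) = (1-p)(-6) ⇒ p = 3/4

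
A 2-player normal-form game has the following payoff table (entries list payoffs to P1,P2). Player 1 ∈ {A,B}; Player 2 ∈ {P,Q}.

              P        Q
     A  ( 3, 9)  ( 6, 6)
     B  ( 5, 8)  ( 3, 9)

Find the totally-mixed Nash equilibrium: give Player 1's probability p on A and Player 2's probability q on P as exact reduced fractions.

p=1/4, q=3/5

P1 indiff ⇒ q·3+(1-q)·6 = q·5+(1-q)·3 ⇒ q(-2) = (1-q)(-3) ⇒ q = 3/5
P2 indiff ⇒ p·9+(1-p)·8 = p·6+(1-p)·9 ⇒ p(3) = (1-p)(1) ⇒ p = 1/4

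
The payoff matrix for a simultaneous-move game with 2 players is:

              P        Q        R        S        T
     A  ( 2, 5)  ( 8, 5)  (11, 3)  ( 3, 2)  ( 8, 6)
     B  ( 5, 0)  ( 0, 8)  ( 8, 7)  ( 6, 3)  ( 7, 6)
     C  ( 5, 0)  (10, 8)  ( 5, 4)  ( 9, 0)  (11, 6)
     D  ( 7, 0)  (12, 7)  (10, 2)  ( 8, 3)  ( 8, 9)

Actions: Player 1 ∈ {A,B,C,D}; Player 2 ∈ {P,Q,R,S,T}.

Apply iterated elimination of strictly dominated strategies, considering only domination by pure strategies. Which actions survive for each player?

IESDS → P1:{C,D} P2:{Q,T}

P1 drop B (D beats it: P:7>5 Q:12>0 R:10>8 S:8>6 T:8>7)
P2 drop P (T beats it: A:6>5 C:6>0 D:9>0)
P2 drop R (Q beats it: A:5>3 C:8>4 D:7>2)
P1 drop A (C beats it: Q:10>8 S:9>3 T:11>8)
P2 drop S (Q beats it: C:8>0 D:7>3)
P1→{C,D} P2→{Q,T}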